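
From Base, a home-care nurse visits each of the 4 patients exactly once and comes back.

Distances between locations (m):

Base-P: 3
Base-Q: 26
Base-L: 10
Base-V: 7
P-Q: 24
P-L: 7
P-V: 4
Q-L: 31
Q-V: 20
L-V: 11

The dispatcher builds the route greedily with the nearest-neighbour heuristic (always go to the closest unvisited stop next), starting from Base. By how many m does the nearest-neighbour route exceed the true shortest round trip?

The nearest-neighbour route is 8 m longer than optimal.

Base: P=3, V=7, L=10, Q=26 ⇒ P
P: V=4, L=7, Q=24 ⇒ V
V: L=11, Q=20 ⇒ L
L: Q=31 ⇒ Q
NN route Base → P → V → L → Q → Base costs 75.
Optimal: Base → P → L → V → Q → Base costs 67 (by enumerating all 12 distinct tours).
Excess = 75 − 67 = 8.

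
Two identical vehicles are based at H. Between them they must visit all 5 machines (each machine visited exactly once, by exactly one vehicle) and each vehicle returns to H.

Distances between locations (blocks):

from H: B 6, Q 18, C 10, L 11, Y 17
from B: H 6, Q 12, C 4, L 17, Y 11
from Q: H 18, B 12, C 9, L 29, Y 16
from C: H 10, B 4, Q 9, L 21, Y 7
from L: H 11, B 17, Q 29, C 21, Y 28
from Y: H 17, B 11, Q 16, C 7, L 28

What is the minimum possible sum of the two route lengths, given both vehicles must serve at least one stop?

There are 2^4 − 1 = 15 ways to divide the 5 stops into two non-empty groups. For each, the best each vehicle can do is its own shortest tour through its group:
  {B} + {Q, C, L, Y}: 12 + 73 = 85
  {Q} + {B, C, L, Y}: 36 + 56 = 92
  {B, Q} + {C, L, Y}: 36 + 56 = 92
  {C} + {B, Q, L, Y}: 20 + 73 = 93
  {B, C} + {Q, L, Y}: 20 + 73 = 93
  {Q, C} + {B, L, Y}: 37 + 56 = 93
  … (15 splits in total)
  {L} + {B, Q, C, Y}: 22 + 51 = 73  ← best
Best: vehicle 1 H → L → H = 22; vehicle 2 H → B → Q → C → Y → H = 51; combined 73.

73 blocks — the smallest possible combined total.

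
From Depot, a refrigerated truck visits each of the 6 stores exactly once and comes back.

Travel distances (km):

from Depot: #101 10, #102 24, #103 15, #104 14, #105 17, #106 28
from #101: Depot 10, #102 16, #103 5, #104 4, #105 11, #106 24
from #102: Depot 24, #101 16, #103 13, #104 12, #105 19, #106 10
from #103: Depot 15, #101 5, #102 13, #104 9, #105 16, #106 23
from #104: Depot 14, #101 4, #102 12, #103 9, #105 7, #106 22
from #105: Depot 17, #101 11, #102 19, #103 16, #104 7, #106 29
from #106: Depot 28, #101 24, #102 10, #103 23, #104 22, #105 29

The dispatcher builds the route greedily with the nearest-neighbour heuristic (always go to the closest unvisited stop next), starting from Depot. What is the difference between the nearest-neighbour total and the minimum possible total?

4 km longer than the optimal tour.

From Depot: #101=10, #104=14, #103=15, #105=17, #102=24, #106=28 → choose #101 (10).
From #101: #104=4, #103=5, #105=11, #102=16, #106=24 → choose #104 (4).
From #104: #105=7, #103=9, #102=12, #106=22 → choose #105 (7).
From #105: #103=16, #102=19, #106=29 → choose #103 (16).
From #103: #102=13, #106=23 → choose #102 (13).
From #102: #106=10 → choose #106 (10).
NN route Depot → #101 → #104 → #105 → #103 → #102 → #106 → Depot costs 88.
Optimal: Depot → #101 → #103 → #102 → #106 → #104 → #105 → Depot costs 84 (by enumerating all 360 distinct tours).
Excess = 88 − 84 = 4.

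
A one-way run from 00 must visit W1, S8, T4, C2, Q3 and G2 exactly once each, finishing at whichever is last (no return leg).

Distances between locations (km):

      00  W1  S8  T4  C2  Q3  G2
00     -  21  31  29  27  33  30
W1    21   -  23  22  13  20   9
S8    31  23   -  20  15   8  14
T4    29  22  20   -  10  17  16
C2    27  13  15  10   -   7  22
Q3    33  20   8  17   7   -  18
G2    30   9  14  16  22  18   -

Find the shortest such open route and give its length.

There are 6! = 720 possible orderings.
00→W1→S8→T4→C2→Q3→G2: 21+23+20+10+7+18 = 99
00→W1→S8→T4→C2→G2→Q3: 21+23+20+10+22+18 = 114
00→W1→S8→T4→Q3→C2→G2: 21+23+20+17+7+22 = 110
00→W1→S8→T4→Q3→G2→C2: 21+23+20+17+18+22 = 121
00→W1→S8→T4→G2→C2→Q3: 21+23+20+16+22+7 = 109
00→W1→S8→T4→G2→Q3→C2: 21+23+20+16+18+7 = 105
00→W1→S8→C2→T4→Q3→G2: 21+23+15+10+17+18 = 104
00→W1→S8→C2→T4→G2→Q3: 21+23+15+10+16+18 = 103
… (712 more)
00→W1→G2→S8→Q3→C2→T4: 21+9+14+8+7+10 = 69  ← best
The minimum is 69.
One shortest path: 00 → W1 → G2 → S8 → Q3 → C2 → T4.

Shortest open route: 69 km.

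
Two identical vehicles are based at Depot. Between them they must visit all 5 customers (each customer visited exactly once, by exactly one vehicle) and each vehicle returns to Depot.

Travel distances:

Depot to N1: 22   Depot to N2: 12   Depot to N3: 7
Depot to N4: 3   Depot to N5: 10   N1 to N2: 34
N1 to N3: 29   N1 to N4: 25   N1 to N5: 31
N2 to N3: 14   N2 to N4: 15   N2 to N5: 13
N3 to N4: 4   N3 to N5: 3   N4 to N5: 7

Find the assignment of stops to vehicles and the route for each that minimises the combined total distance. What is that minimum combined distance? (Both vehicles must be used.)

Try each way of splitting the stops between the two vehicles (each non-empty) and, for each split, find the best tour for each vehicle:
  {N1} + {N2, N3, N4, N5}: 44 + 35 = 79
  {N2} + {N1, N3, N4, N5}: 24 + 63 = 87
  {N1, N2} + {N3, N4, N5}: 68 + 20 = 88
  {N3} + {N1, N2, N4, N5}: 14 + 79 = 93
  {N1, N3} + {N2, N4, N5}: 58 + 35 = 93
  {N2, N3} + {N1, N4, N5}: 33 + 63 = 96
  … (15 splits in total)
Best: vehicle 1 Depot → N1 → Depot = 44; vehicle 2 Depot → N2 → N5 → N3 → N4 → Depot = 35; combined 79.

Minimum combined distance: 79.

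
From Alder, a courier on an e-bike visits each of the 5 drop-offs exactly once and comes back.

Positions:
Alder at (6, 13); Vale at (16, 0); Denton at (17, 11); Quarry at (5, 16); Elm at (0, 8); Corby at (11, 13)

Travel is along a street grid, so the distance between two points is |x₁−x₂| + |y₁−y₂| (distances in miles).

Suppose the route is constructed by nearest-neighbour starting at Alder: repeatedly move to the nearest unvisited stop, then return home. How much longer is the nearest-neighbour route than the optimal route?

From Alder: Quarry=4, Corby=5, Elm=11, Denton=13, Vale=23 → choose Quarry (4).
From Quarry: Corby=9, Elm=13, Denton=17, Vale=27 → choose Corby (9).
From Corby: Denton=8, Elm=16, Vale=18 → choose Denton (8).
From Denton: Vale=12, Elm=20 → choose Vale (12).
From Vale: Elm=24 → choose Elm (24).
NN route Alder → Quarry → Corby → Denton → Vale → Elm → Alder costs 68.
Optimal: Alder → Quarry → Elm → Vale → Denton → Corby → Alder costs 66 (by enumerating all 60 distinct tours).
Excess = 68 − 66 = 2.

2 miles longer than the optimal tour.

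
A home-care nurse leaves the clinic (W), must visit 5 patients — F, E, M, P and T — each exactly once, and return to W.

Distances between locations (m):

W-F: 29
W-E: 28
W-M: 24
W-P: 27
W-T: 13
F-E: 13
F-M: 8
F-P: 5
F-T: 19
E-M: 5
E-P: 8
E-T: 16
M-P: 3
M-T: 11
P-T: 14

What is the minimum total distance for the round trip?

Minimum total distance: 71 m.

With 5 stops there are 5!/2 = 60 distinct round trips (a route and its reverse cost the same).
W → F → E → M → P → T → W: 29+13+5+3+14+13 = 77
W → F → E → M → T → P → W: 29+13+5+11+14+27 = 99
W → F → E → P → M → T → W: 29+13+8+3+11+13 = 77
W → F → E → P → T → M → W: 29+13+8+14+11+24 = 99
W → F → E → T → M → P → W: 29+13+16+11+3+27 = 99
W → F → E → T → P → M → W: 29+13+16+14+3+24 = 99
W → F → M → E → P → T → W: 29+8+5+8+14+13 = 77
W → F → M → E → T → P → W: 29+8+5+16+14+27 = 99
W → F → M → P → E → T → W: 29+8+3+8+16+13 = 77
W → F → M → P → T → E → W: 29+8+3+14+16+28 = 98
W → F → M → T → E → P → W: 29+8+11+16+8+27 = 99
W → F → M → T → P → E → W: 29+8+11+14+8+28 = 98
W → F → P → E → M → T → W: 29+5+8+5+11+13 = 71
W → F → P → E → T → M → W: 29+5+8+16+11+24 = 93
… (46 more)
The minimum is 71.
One optimal route: W → F → P → E → M → T → W (or its reverse).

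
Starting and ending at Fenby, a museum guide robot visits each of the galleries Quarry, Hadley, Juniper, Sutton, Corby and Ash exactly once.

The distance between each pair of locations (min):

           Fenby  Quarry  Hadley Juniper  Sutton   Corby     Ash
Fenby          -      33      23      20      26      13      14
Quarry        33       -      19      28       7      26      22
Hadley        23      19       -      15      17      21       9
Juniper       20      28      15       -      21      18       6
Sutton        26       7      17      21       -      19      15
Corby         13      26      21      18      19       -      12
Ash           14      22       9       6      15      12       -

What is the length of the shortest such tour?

Shortest round trip = 93 min.

There are 360 distinct closed tours to check (reversals are equivalent).
Fenby→Quarry→Hadley→Juniper→Sutton→Corby→Ash→Fenby: 33+19+15+21+19+12+14 = 133
Fenby→Quarry→Hadley→Juniper→Sutton→Ash→Corby→Fenby: 33+19+15+21+15+12+13 = 128
Fenby→Quarry→Hadley→Juniper→Corby→Sutton→Ash→Fenby: 33+19+15+18+19+15+14 = 133
Fenby→Quarry→Hadley→Juniper→Corby→Ash→Sutton→Fenby: 33+19+15+18+12+15+26 = 138
Fenby→Quarry→Hadley→Juniper→Ash→Sutton→Corby→Fenby: 33+19+15+6+15+19+13 = 120
Fenby→Quarry→Hadley→Juniper→Ash→Corby→Sutton→Fenby: 33+19+15+6+12+19+26 = 130
Fenby→Quarry→Hadley→Sutton→Juniper→Corby→Ash→Fenby: 33+19+17+21+18+12+14 = 134
Fenby→Quarry→Hadley→Sutton→Juniper→Ash→Corby→Fenby: 33+19+17+21+6+12+13 = 121
… (352 more)
Fenby→Juniper→Ash→Hadley→Quarry→Sutton→Corby→Fenby: 20+6+9+19+7+19+13 = 93  ← best
The minimum is 93.
One optimal route: Fenby → Juniper → Ash → Hadley → Quarry → Sutton → Corby → Fenby (or its reverse).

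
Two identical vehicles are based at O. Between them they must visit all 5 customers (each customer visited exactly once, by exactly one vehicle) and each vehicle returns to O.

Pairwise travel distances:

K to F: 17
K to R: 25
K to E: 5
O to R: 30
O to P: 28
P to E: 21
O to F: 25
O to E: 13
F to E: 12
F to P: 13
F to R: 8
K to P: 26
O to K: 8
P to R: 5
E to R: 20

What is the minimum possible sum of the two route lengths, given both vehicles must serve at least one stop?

There are 2^4 − 1 = 15 ways to divide the 5 stops into two non-empty groups. For each, the best each vehicle can do is its own shortest tour through its group:
  {K} + {F, P, E, R}: 16 + 66 = 82
  {F} + {K, P, E, R}: 50 + 66 = 116
  {K, F} + {P, E, R}: 50 + 66 = 116
  {P} + {K, F, E, R}: 56 + 63 = 119
  {K, P} + {F, E, R}: 62 + 63 = 125
  {F, P} + {K, E, R}: 66 + 63 = 129
  … (15 splits in total)
Best: vehicle 1 O → K → O = 16; vehicle 2 O → P → R → F → E → O = 66; combined 82.

Minimum combined distance: 82.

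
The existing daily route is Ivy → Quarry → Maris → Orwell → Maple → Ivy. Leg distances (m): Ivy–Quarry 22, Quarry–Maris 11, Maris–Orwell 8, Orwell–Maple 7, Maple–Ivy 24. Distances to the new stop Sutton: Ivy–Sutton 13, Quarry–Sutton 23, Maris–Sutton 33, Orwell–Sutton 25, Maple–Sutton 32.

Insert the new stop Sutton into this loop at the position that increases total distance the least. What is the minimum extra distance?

Insertion cost between consecutive stops i–j is d(i,Sutton) + d(Sutton,j) − d(i,j):
  between Ivy and Quarry: 13 + 23 − 22 = 14
  between Quarry and Maris: 23 + 33 − 11 = 45
  between Maris and Orwell: 33 + 25 − 8 = 50
  between Orwell and Maple: 25 + 32 − 7 = 50
  between Maple and Ivy: 32 + 13 − 24 = 21
Cheapest insertion is between Ivy and Quarry, adding 14.
New total = 72 + 14 = 86.

+14 m — insert Sutton between Ivy and Quarry.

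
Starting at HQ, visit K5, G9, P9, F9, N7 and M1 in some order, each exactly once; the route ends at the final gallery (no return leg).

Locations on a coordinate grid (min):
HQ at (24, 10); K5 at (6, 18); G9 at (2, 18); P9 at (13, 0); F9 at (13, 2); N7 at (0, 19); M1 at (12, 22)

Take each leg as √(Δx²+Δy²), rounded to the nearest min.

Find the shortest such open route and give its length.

Minimum one-way distance = 50 min.

There are 6! = 720 possible orderings.
HQ→K5→G9→P9→F9→N7→M1: 20+4+21+2+21+12 = 80
HQ→K5→G9→P9→F9→M1→N7: 20+4+21+2+20+12 = 79
HQ→K5→G9→P9→N7→F9→M1: 20+4+21+23+21+20 = 109
HQ→K5→G9→P9→N7→M1→F9: 20+4+21+23+12+20 = 100
HQ→K5→G9→P9→M1→F9→N7: 20+4+21+22+20+21 = 108
HQ→K5→G9→P9→M1→N7→F9: 20+4+21+22+12+21 = 100
HQ→K5→G9→F9→P9→N7→M1: 20+4+19+2+23+12 = 80
HQ→K5→G9→F9→P9→M1→N7: 20+4+19+2+22+12 = 79
… (712 more)
HQ→P9→F9→M1→K5→G9→N7: 15+2+20+7+4+2 = 50  ← best
The minimum is 50.
One shortest path: HQ → P9 → F9 → M1 → K5 → G9 → N7.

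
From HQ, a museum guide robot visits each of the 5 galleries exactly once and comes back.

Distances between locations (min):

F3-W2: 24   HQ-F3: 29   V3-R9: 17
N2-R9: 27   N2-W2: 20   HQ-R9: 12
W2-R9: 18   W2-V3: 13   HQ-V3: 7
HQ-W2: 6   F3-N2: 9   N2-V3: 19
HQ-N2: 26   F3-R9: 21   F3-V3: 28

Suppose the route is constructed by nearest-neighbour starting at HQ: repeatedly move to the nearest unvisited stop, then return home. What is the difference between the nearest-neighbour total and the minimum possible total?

HQ: W2=6, V3=7, R9=12, N2=26, F3=29 ⇒ W2
W2: V3=13, R9=18, N2=20, F3=24 ⇒ V3
V3: R9=17, N2=19, F3=28 ⇒ R9
R9: F3=21, N2=27 ⇒ F3
F3: N2=9 ⇒ N2
NN route HQ → W2 → V3 → R9 → F3 → N2 → HQ costs 92.
Optimal: HQ → W2 → N2 → F3 → R9 → V3 → HQ costs 80 (by enumerating all 60 distinct tours).
Excess = 92 − 80 = 12.

The nearest-neighbour route is 12 min longer than optimal.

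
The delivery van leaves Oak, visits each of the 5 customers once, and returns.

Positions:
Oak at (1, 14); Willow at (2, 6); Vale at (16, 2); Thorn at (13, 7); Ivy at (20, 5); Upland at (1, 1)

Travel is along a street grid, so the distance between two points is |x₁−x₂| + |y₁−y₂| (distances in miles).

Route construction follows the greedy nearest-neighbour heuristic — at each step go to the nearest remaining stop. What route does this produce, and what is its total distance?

At Oak the remaining stops are Willow 9, Upland 13, Thorn 19, Vale 27, Ivy 28; go to Willow.
At Willow the remaining stops are Upland 6, Thorn 12, Vale 18, Ivy 19; go to Upland.
At Upland the remaining stops are Vale 16, Thorn 18, Ivy 23; go to Vale.
At Vale the remaining stops are Ivy 7, Thorn 8; go to Ivy.
At Ivy the remaining stops are Thorn 9; go to Thorn.
Return Thorn→Oak: 19.
Total = 9 + 6 + 16 + 7 + 9 + 19 = 66.

Total distance 66 miles via the nearest-neighbour route Oak → Willow → Upland → Vale → Ivy → Thorn → Oak.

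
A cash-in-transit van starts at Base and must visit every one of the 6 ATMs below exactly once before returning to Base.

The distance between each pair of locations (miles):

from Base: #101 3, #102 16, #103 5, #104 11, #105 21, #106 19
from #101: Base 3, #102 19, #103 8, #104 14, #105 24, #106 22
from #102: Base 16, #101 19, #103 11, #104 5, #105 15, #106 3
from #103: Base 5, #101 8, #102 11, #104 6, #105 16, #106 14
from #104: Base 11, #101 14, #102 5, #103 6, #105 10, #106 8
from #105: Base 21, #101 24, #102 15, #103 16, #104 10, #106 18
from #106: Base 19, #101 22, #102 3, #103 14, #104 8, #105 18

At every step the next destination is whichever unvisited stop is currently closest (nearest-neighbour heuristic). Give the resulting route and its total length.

64 miles along Base → #101 → #103 → #104 → #102 → #106 → #105 → Base.

At Base the remaining stops are #101 3, #103 5, #104 11, #102 16, #106 19, #105 21; go to #101.
At #101 the remaining stops are #103 8, #104 14, #102 19, #106 22, #105 24; go to #103.
At #103 the remaining stops are #104 6, #102 11, #106 14, #105 16; go to #104.
At #104 the remaining stops are #102 5, #106 8, #105 10; go to #102.
At #102 the remaining stops are #106 3, #105 15; go to #106.
At #106 the remaining stops are #105 18; go to #105.
Return #105→Base: 21.
Total = 3 + 8 + 6 + 5 + 3 + 18 + 21 = 64.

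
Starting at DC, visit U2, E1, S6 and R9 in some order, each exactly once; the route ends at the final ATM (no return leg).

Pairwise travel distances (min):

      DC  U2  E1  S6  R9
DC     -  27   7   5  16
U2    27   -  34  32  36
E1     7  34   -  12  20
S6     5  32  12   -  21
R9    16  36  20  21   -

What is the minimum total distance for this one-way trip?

There are 4! = 24 possible orderings.
DC→U2→E1→S6→R9: 27+34+12+21 = 94
DC→U2→E1→R9→S6: 27+34+20+21 = 102
DC→U2→S6→E1→R9: 27+32+12+20 = 91
DC→U2→S6→R9→E1: 27+32+21+20 = 100
DC→U2→R9→E1→S6: 27+36+20+12 = 95
DC→U2→R9→S6→E1: 27+36+21+12 = 96
DC→E1→U2→S6→R9: 7+34+32+21 = 94
DC→E1→U2→R9→S6: 7+34+36+21 = 98
DC→E1→S6→U2→R9: 7+12+32+36 = 87
DC→E1→S6→R9→U2: 7+12+21+36 = 76
DC→E1→R9→U2→S6: 7+20+36+32 = 95
DC→E1→R9→S6→U2: 7+20+21+32 = 80
DC→S6→U2→E1→R9: 5+32+34+20 = 91
DC→S6→U2→R9→E1: 5+32+36+20 = 93
… (10 more)
DC→S6→E1→R9→U2: 5+12+20+36 = 73  ← best
The minimum is 73.
One shortest path: DC → S6 → E1 → R9 → U2.

Shortest open route: 73 min.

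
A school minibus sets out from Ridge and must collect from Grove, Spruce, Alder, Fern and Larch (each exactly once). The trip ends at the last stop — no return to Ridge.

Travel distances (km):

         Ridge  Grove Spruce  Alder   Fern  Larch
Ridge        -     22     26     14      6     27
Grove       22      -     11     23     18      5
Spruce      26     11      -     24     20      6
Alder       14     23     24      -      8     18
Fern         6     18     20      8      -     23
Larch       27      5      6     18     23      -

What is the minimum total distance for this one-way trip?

48 km — the minimum one-way total.

There are 5! = 120 possible orderings.
Ridge - Grove - Spruce - Alder - Fern - Larch: 22+11+24+8+23 = 88
Ridge - Grove - Spruce - Alder - Larch - Fern: 22+11+24+18+23 = 98
Ridge - Grove - Spruce - Fern - Alder - Larch: 22+11+20+8+18 = 79
Ridge - Grove - Spruce - Fern - Larch - Alder: 22+11+20+23+18 = 94
Ridge - Grove - Spruce - Larch - Alder - Fern: 22+11+6+18+8 = 65
Ridge - Grove - Spruce - Larch - Fern - Alder: 22+11+6+23+8 = 70
Ridge - Grove - Alder - Spruce - Fern - Larch: 22+23+24+20+23 = 112
Ridge - Grove - Alder - Spruce - Larch - Fern: 22+23+24+6+23 = 98
Ridge - Grove - Alder - Fern - Spruce - Larch: 22+23+8+20+6 = 79
Ridge - Grove - Alder - Fern - Larch - Spruce: 22+23+8+23+6 = 82
Ridge - Grove - Alder - Larch - Spruce - Fern: 22+23+18+6+20 = 89
Ridge - Grove - Alder - Larch - Fern - Spruce: 22+23+18+23+20 = 106
Ridge - Grove - Fern - Spruce - Alder - Larch: 22+18+20+24+18 = 102
Ridge - Grove - Fern - Spruce - Larch - Alder: 22+18+20+6+18 = 84
… (106 more)
Ridge - Fern - Alder - Grove - Larch - Spruce: 6+8+23+5+6 = 48  ← best
The minimum is 48.
One shortest path: Ridge → Fern → Alder → Grove → Larch → Spruce.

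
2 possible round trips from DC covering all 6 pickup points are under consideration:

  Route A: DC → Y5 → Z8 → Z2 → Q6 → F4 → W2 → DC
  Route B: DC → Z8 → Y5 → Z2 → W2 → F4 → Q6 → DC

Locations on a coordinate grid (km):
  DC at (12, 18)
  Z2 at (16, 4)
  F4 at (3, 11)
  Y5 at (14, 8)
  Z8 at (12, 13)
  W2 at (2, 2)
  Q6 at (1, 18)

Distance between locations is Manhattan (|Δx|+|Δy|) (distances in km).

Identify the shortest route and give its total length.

Route A: 12 + 7 + 13 + 29 + 9 + 10 + 26 = 106
Route B: 5 + 7 + 6 + 16 + 10 + 9 + 11 = 64

Shortest is Route B, total 64 km.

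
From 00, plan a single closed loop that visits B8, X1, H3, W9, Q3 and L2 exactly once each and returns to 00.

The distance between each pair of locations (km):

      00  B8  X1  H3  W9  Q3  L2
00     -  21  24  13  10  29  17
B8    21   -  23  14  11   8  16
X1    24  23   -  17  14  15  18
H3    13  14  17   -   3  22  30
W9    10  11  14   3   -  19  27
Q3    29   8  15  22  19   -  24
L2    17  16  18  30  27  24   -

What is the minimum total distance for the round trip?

85 km — the shortest possible round trip.

With 6 stops there are 6!/2 = 360 distinct round trips (a route and its reverse cost the same).
00→B8→X1→H3→W9→Q3→L2→00: 21+23+17+3+19+24+17 = 124
00→B8→X1→H3→W9→L2→Q3→00: 21+23+17+3+27+24+29 = 144
00→B8→X1→H3→Q3→W9→L2→00: 21+23+17+22+19+27+17 = 146
00→B8→X1→H3→Q3→L2→W9→00: 21+23+17+22+24+27+10 = 144
00→B8→X1→H3→L2→W9→Q3→00: 21+23+17+30+27+19+29 = 166
00→B8→X1→H3→L2→Q3→W9→00: 21+23+17+30+24+19+10 = 144
00→B8→X1→W9→H3→Q3→L2→00: 21+23+14+3+22+24+17 = 124
00→B8→X1→W9→H3→L2→Q3→00: 21+23+14+3+30+24+29 = 144
… (352 more)
00→H3→W9→B8→Q3→X1→L2→00: 13+3+11+8+15+18+17 = 85  ← best
The minimum is 85.
One optimal route: 00 → H3 → W9 → B8 → Q3 → X1 → L2 → 00 (or its reverse).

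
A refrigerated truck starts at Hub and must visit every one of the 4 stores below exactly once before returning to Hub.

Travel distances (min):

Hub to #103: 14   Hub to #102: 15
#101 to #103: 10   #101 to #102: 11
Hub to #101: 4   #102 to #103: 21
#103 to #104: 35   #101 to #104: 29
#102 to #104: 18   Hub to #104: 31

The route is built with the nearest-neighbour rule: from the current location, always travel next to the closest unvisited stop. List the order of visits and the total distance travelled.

Nearest-neighbour total = 84 min; route Hub → #101 → #103 → #102 → #104 → Hub.

Hub → [#101:4 / #103:14 / #102:15 / #104:31] → #101 (4)
#101 → [#103:10 / #102:11 / #104:29] → #103 (10)
#103 → [#102:21 / #104:35] → #102 (21)
#102 → [#104:18] → #104 (18)
Return #104→Hub: 31.
Total = 4 + 10 + 21 + 18 + 31 = 84.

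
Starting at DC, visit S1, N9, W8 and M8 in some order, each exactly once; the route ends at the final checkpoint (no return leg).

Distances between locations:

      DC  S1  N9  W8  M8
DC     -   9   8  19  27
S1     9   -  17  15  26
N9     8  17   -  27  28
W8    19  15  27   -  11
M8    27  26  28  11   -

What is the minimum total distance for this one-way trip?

Minimum one-way distance = 51.

There are 4! = 24 possible orderings.
DC → S1 → N9 → W8 → M8: 9+17+27+11 = 64
DC → S1 → N9 → M8 → W8: 9+17+28+11 = 65
DC → S1 → W8 → N9 → M8: 9+15+27+28 = 79
DC → S1 → W8 → M8 → N9: 9+15+11+28 = 63
DC → S1 → M8 → N9 → W8: 9+26+28+27 = 90
DC → S1 → M8 → W8 → N9: 9+26+11+27 = 73
DC → N9 → S1 → W8 → M8: 8+17+15+11 = 51
DC → N9 → S1 → M8 → W8: 8+17+26+11 = 62
DC → N9 → W8 → S1 → M8: 8+27+15+26 = 76
DC → N9 → W8 → M8 → S1: 8+27+11+26 = 72
DC → N9 → M8 → S1 → W8: 8+28+26+15 = 77
DC → N9 → M8 → W8 → S1: 8+28+11+15 = 62
DC → W8 → S1 → N9 → M8: 19+15+17+28 = 79
DC → W8 → S1 → M8 → N9: 19+15+26+28 = 88
… (10 more)
The minimum is 51.
One shortest path: DC → N9 → S1 → W8 → M8.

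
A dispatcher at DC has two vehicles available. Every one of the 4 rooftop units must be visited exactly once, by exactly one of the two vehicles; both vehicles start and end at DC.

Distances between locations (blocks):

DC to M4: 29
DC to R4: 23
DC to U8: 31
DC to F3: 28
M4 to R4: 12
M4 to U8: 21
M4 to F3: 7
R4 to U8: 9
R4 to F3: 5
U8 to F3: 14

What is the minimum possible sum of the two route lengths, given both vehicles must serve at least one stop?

Minimum combined distance: 126 blocks.

Try each way of splitting the stops between the two vehicles (each non-empty) and, for each split, find the best tour for each vehicle:
  {M4} + {R4, U8, F3}: 58 + 73 = 131
  {R4} + {M4, U8, F3}: 46 + 81 = 127
  {M4, R4} + {U8, F3}: 64 + 73 = 137
  {U8} + {M4, R4, F3}: 62 + 64 = 126
  {M4, U8} + {R4, F3}: 81 + 56 = 137
  {R4, U8} + {M4, F3}: 63 + 64 = 127
  … (7 splits in total)
Best: vehicle 1 DC → U8 → DC = 62; vehicle 2 DC → M4 → F3 → R4 → DC = 64; combined 126.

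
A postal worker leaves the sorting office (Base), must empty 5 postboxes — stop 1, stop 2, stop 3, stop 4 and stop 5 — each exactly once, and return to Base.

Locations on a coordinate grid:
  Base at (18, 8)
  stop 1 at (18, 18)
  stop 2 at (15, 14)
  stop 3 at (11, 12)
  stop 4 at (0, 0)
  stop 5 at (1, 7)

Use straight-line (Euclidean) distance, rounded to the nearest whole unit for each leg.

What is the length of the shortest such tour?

57 — the shortest possible round trip.

With 5 stops there are 5!/2 = 60 distinct round trips (a route and its reverse cost the same).
Base→stop 1→stop 2→stop 3→stop 4→stop 5→Base: 10+5+4+16+7+17 = 59
Base→stop 1→stop 2→stop 3→stop 5→stop 4→Base: 10+5+4+11+7+20 = 57
Base→stop 1→stop 2→stop 4→stop 3→stop 5→Base: 10+5+21+16+11+17 = 80
Base→stop 1→stop 2→stop 4→stop 5→stop 3→Base: 10+5+21+7+11+8 = 62
Base→stop 1→stop 2→stop 5→stop 3→stop 4→Base: 10+5+16+11+16+20 = 78
Base→stop 1→stop 2→stop 5→stop 4→stop 3→Base: 10+5+16+7+16+8 = 62
Base→stop 1→stop 3→stop 2→stop 4→stop 5→Base: 10+9+4+21+7+17 = 68
Base→stop 1→stop 3→stop 2→stop 5→stop 4→Base: 10+9+4+16+7+20 = 66
Base→stop 1→stop 3→stop 4→stop 2→stop 5→Base: 10+9+16+21+16+17 = 89
Base→stop 1→stop 3→stop 4→stop 5→stop 2→Base: 10+9+16+7+16+7 = 65
Base→stop 1→stop 3→stop 5→stop 2→stop 4→Base: 10+9+11+16+21+20 = 87
Base→stop 1→stop 3→stop 5→stop 4→stop 2→Base: 10+9+11+7+21+7 = 65
Base→stop 1→stop 4→stop 2→stop 3→stop 5→Base: 10+25+21+4+11+17 = 88
Base→stop 1→stop 4→stop 2→stop 5→stop 3→Base: 10+25+21+16+11+8 = 91
… (46 more)
The minimum is 57.
One optimal route: Base → stop 1 → stop 2 → stop 3 → stop 5 → stop 4 → Base (or its reverse).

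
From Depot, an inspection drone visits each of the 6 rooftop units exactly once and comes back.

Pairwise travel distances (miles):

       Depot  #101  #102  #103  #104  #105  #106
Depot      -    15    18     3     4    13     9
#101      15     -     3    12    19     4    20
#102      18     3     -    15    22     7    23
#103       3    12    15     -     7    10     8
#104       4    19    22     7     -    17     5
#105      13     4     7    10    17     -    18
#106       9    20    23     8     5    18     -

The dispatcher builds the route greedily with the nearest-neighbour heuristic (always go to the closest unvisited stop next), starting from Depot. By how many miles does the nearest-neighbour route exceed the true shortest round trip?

From Depot: #103=3, #104=4, #106=9, #105=13, #101=15, #102=18 → choose #103 (3).
From #103: #104=7, #106=8, #105=10, #101=12, #102=15 → choose #104 (7).
From #104: #106=5, #105=17, #101=19, #102=22 → choose #106 (5).
From #106: #105=18, #101=20, #102=23 → choose #105 (18).
From #105: #101=4, #102=7 → choose #101 (4).
From #101: #102=3 → choose #102 (3).
NN route Depot → #103 → #104 → #106 → #105 → #101 → #102 → Depot costs 58.
Optimal: Depot → #101 → #102 → #105 → #103 → #106 → #104 → Depot costs 52 (by enumerating all 360 distinct tours).
Excess = 58 − 52 = 6.

6 miles longer than the optimal tour.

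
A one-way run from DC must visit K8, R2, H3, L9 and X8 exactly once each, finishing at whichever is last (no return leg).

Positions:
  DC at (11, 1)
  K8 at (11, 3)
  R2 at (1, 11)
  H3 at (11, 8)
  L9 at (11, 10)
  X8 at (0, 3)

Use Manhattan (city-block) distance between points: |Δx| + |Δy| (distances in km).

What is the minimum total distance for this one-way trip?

Minimum one-way distance = 29 km.

There are 5! = 120 possible orderings.
DC → K8 → R2 → H3 → L9 → X8: 2+18+13+2+18 = 53
DC → K8 → R2 → H3 → X8 → L9: 2+18+13+16+18 = 67
DC → K8 → R2 → L9 → H3 → X8: 2+18+11+2+16 = 49
DC → K8 → R2 → L9 → X8 → H3: 2+18+11+18+16 = 65
DC → K8 → R2 → X8 → H3 → L9: 2+18+9+16+2 = 47
DC → K8 → R2 → X8 → L9 → H3: 2+18+9+18+2 = 49
DC → K8 → H3 → R2 → L9 → X8: 2+5+13+11+18 = 49
DC → K8 → H3 → R2 → X8 → L9: 2+5+13+9+18 = 47
DC → K8 → H3 → L9 → R2 → X8: 2+5+2+11+9 = 29
DC → K8 → H3 → L9 → X8 → R2: 2+5+2+18+9 = 36
DC → K8 → H3 → X8 → R2 → L9: 2+5+16+9+11 = 43
DC → K8 → H3 → X8 → L9 → R2: 2+5+16+18+11 = 52
DC → K8 → L9 → R2 → H3 → X8: 2+7+11+13+16 = 49
DC → K8 → L9 → R2 → X8 → H3: 2+7+11+9+16 = 45
… (106 more)
The minimum is 29.
One shortest path: DC → K8 → H3 → L9 → R2 → X8.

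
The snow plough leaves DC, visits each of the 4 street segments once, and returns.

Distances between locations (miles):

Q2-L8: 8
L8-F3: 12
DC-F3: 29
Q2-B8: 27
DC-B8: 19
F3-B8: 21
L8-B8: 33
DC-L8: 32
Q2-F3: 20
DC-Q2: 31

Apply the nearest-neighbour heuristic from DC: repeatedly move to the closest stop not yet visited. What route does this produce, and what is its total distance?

Total distance 91 miles via the nearest-neighbour route DC → B8 → F3 → L8 → Q2 → DC.

DC → [B8:19 / F3:29 / Q2:31 / L8:32] → B8 (19)
B8 → [F3:21 / Q2:27 / L8:33] → F3 (21)
F3 → [L8:12 / Q2:20] → L8 (12)
L8 → [Q2:8] → Q2 (8)
Return Q2→DC: 31.
Total = 19 + 21 + 12 + 8 + 31 = 91.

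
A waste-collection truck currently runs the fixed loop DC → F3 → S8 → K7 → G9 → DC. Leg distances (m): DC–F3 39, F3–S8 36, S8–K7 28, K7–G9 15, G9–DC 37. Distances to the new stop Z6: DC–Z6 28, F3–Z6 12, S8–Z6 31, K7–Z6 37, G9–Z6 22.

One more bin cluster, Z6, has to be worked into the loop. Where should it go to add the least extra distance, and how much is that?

Minimum extra distance: 1 m, inserting Z6 between DC and F3.

Insertion cost between consecutive stops i–j is d(i,Z6) + d(Z6,j) − d(i,j):
  between DC and F3: 28 + 12 − 39 = 1
  between F3 and S8: 12 + 31 − 36 = 7
  between S8 and K7: 31 + 37 − 28 = 40
  between K7 and G9: 37 + 22 − 15 = 44
  between G9 and DC: 22 + 28 − 37 = 13
Cheapest insertion is between DC and F3, adding 1.
New total = 155 + 1 = 156.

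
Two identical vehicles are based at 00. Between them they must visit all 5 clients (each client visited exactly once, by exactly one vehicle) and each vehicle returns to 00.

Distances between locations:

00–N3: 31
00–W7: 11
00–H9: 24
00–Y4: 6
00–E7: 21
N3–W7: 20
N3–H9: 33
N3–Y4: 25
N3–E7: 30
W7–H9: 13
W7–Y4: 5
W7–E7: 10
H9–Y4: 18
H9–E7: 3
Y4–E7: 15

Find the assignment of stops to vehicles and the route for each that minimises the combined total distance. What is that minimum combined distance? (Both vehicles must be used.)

Try each way of splitting the stops between the two vehicles (each non-empty) and, for each split, find the best tour for each vehicle:
  {N3} + {W7, H9, Y4, E7}: 62 + 48 = 110
  {W7} + {N3, H9, Y4, E7}: 22 + 88 = 110
  {N3, W7} + {H9, Y4, E7}: 62 + 48 = 110
  {H9} + {N3, W7, Y4, E7}: 48 + 82 = 130
  {N3, H9} + {W7, Y4, E7}: 88 + 42 = 130
  {W7, H9} + {N3, Y4, E7}: 48 + 82 = 130
  … (15 splits in total)
  {Y4} + {N3, W7, H9, E7}: 12 + 88 = 100  ← best
Best: vehicle 1 00 → Y4 → 00 = 12; vehicle 2 00 → N3 → W7 → H9 → E7 → 00 = 88; combined 100.

100 — the smallest possible combined total.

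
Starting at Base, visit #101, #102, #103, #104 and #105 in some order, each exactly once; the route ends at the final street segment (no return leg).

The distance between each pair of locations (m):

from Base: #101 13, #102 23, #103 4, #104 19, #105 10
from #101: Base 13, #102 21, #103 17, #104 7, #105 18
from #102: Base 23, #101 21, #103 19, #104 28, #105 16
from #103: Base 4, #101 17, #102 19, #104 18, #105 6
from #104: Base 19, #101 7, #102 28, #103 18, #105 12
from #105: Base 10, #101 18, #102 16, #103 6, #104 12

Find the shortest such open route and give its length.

There are 5! = 120 possible orderings.
Base - #101 - #102 - #103 - #104 - #105: 13+21+19+18+12 = 83
Base - #101 - #102 - #103 - #105 - #104: 13+21+19+6+12 = 71
Base - #101 - #102 - #104 - #103 - #105: 13+21+28+18+6 = 86
Base - #101 - #102 - #104 - #105 - #103: 13+21+28+12+6 = 80
Base - #101 - #102 - #105 - #103 - #104: 13+21+16+6+18 = 74
Base - #101 - #102 - #105 - #104 - #103: 13+21+16+12+18 = 80
Base - #101 - #103 - #102 - #104 - #105: 13+17+19+28+12 = 89
Base - #101 - #103 - #102 - #105 - #104: 13+17+19+16+12 = 77
Base - #101 - #103 - #104 - #102 - #105: 13+17+18+28+16 = 92
Base - #101 - #103 - #104 - #105 - #102: 13+17+18+12+16 = 76
Base - #101 - #103 - #105 - #102 - #104: 13+17+6+16+28 = 80
Base - #101 - #103 - #105 - #104 - #102: 13+17+6+12+28 = 76
Base - #101 - #104 - #102 - #103 - #105: 13+7+28+19+6 = 73
Base - #101 - #104 - #102 - #105 - #103: 13+7+28+16+6 = 70
… (106 more)
Base - #103 - #105 - #104 - #101 - #102: 4+6+12+7+21 = 50  ← best
The minimum is 50.
One shortest path: Base → #103 → #105 → #104 → #101 → #102.

50 m — the minimum one-way total.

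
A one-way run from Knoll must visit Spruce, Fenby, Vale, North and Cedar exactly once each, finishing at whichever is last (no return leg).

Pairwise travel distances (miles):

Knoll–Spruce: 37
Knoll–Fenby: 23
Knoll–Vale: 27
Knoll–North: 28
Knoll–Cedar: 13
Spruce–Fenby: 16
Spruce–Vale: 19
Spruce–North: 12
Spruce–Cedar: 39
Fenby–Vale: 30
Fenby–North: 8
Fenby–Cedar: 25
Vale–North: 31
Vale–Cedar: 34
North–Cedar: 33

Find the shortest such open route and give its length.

Minimum one-way distance = 77 miles.

There are 5! = 120 possible orderings.
Knoll → Spruce → Fenby → Vale → North → Cedar: 37+16+30+31+33 = 147
Knoll → Spruce → Fenby → Vale → Cedar → North: 37+16+30+34+33 = 150
Knoll → Spruce → Fenby → North → Vale → Cedar: 37+16+8+31+34 = 126
Knoll → Spruce → Fenby → North → Cedar → Vale: 37+16+8+33+34 = 128
Knoll → Spruce → Fenby → Cedar → Vale → North: 37+16+25+34+31 = 143
Knoll → Spruce → Fenby → Cedar → North → Vale: 37+16+25+33+31 = 142
Knoll → Spruce → Vale → Fenby → North → Cedar: 37+19+30+8+33 = 127
Knoll → Spruce → Vale → Fenby → Cedar → North: 37+19+30+25+33 = 144
Knoll → Spruce → Vale → North → Fenby → Cedar: 37+19+31+8+25 = 120
Knoll → Spruce → Vale → North → Cedar → Fenby: 37+19+31+33+25 = 145
Knoll → Spruce → Vale → Cedar → Fenby → North: 37+19+34+25+8 = 123
Knoll → Spruce → Vale → Cedar → North → Fenby: 37+19+34+33+8 = 131
Knoll → Spruce → North → Fenby → Vale → Cedar: 37+12+8+30+34 = 121
Knoll → Spruce → North → Fenby → Cedar → Vale: 37+12+8+25+34 = 116
… (106 more)
Knoll → Cedar → Fenby → North → Spruce → Vale: 13+25+8+12+19 = 77  ← best
The minimum is 77.
One shortest path: Knoll → Cedar → Fenby → North → Spruce → Vale.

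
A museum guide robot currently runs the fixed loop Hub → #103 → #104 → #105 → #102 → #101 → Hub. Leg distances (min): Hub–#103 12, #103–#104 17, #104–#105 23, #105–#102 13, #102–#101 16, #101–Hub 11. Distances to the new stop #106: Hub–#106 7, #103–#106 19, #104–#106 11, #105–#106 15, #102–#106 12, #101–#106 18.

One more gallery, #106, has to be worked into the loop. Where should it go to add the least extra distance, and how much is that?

Adding 3 min by placing #106 on the #104–#105 leg.

Insertion cost between consecutive stops i–j is d(i,#106) + d(#106,j) − d(i,j):
  between Hub and #103: 7 + 19 − 12 = 14
  between #103 and #104: 19 + 11 − 17 = 13
  between #104 and #105: 11 + 15 − 23 = 3
  between #105 and #102: 15 + 12 − 13 = 14
  between #102 and #101: 12 + 18 − 16 = 14
  between #101 and Hub: 18 + 7 − 11 = 14
Cheapest insertion is between #104 and #105, adding 3.
New total = 92 + 3 = 95.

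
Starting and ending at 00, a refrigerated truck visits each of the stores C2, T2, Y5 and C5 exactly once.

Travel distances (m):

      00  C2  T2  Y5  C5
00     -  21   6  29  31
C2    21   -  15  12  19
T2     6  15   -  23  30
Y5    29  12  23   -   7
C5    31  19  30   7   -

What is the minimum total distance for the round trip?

There are 12 distinct closed tours to check (reversals are equivalent).
00→C2→T2→Y5→C5→00: 21+15+23+7+31 = 97
00→C2→T2→C5→Y5→00: 21+15+30+7+29 = 102
00→C2→Y5→T2→C5→00: 21+12+23+30+31 = 117
00→C2→Y5→C5→T2→00: 21+12+7+30+6 = 76
00→C2→C5→T2→Y5→00: 21+19+30+23+29 = 122
00→C2→C5→Y5→T2→00: 21+19+7+23+6 = 76
00→T2→C2→Y5→C5→00: 6+15+12+7+31 = 71
00→T2→C2→C5→Y5→00: 6+15+19+7+29 = 76
00→T2→Y5→C2→C5→00: 6+23+12+19+31 = 91
00→T2→C5→C2→Y5→00: 6+30+19+12+29 = 96
00→Y5→C2→T2→C5→00: 29+12+15+30+31 = 117
00→Y5→T2→C2→C5→00: 29+23+15+19+31 = 117
The minimum is 71.
One optimal route: 00 → T2 → C2 → Y5 → C5 → 00 (or its reverse).

71 m — the shortest possible round trip.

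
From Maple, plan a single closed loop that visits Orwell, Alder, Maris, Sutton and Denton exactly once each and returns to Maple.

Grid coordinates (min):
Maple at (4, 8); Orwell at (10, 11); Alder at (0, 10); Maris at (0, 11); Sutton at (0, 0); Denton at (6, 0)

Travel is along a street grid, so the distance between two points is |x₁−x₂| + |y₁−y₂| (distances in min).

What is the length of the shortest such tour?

There are 60 distinct closed tours to check (reversals are equivalent).
Maple → Orwell → Alder → Maris → Sutton → Denton → Maple: 9+11+1+11+6+10 = 48
Maple → Orwell → Alder → Maris → Denton → Sutton → Maple: 9+11+1+17+6+12 = 56
Maple → Orwell → Alder → Sutton → Maris → Denton → Maple: 9+11+10+11+17+10 = 68
Maple → Orwell → Alder → Sutton → Denton → Maris → Maple: 9+11+10+6+17+7 = 60
Maple → Orwell → Alder → Denton → Maris → Sutton → Maple: 9+11+16+17+11+12 = 76
Maple → Orwell → Alder → Denton → Sutton → Maris → Maple: 9+11+16+6+11+7 = 60
Maple → Orwell → Maris → Alder → Sutton → Denton → Maple: 9+10+1+10+6+10 = 46
Maple → Orwell → Maris → Alder → Denton → Sutton → Maple: 9+10+1+16+6+12 = 54
Maple → Orwell → Maris → Sutton → Alder → Denton → Maple: 9+10+11+10+16+10 = 66
Maple → Orwell → Maris → Sutton → Denton → Alder → Maple: 9+10+11+6+16+6 = 58
Maple → Orwell → Maris → Denton → Alder → Sutton → Maple: 9+10+17+16+10+12 = 74
Maple → Orwell → Maris → Denton → Sutton → Alder → Maple: 9+10+17+6+10+6 = 58
Maple → Orwell → Sutton → Alder → Maris → Denton → Maple: 9+21+10+1+17+10 = 68
Maple → Orwell → Sutton → Alder → Denton → Maris → Maple: 9+21+10+16+17+7 = 80
… (46 more)
The minimum is 46.
One optimal route: Maple → Orwell → Maris → Alder → Sutton → Denton → Maple (or its reverse).

Minimum total distance: 46 min.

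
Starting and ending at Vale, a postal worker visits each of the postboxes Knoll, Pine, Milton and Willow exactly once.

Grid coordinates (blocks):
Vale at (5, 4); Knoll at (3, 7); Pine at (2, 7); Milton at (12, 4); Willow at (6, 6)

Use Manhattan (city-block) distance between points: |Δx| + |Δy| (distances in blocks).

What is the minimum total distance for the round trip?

Vale → Knoll → Pine → Milton → Willow → Vale: 5+1+13+8+3 = 30
Vale → Knoll → Pine → Willow → Milton → Vale: 5+1+5+8+7 = 26
Vale → Knoll → Milton → Pine → Willow → Vale: 5+12+13+5+3 = 38
Vale → Knoll → Milton → Willow → Pine → Vale: 5+12+8+5+6 = 36
Vale → Knoll → Willow → Pine → Milton → Vale: 5+4+5+13+7 = 34
Vale → Knoll → Willow → Milton → Pine → Vale: 5+4+8+13+6 = 36
Vale → Pine → Knoll → Milton → Willow → Vale: 6+1+12+8+3 = 30
Vale → Pine → Knoll → Willow → Milton → Vale: 6+1+4+8+7 = 26
Vale → Pine → Milton → Knoll → Willow → Vale: 6+13+12+4+3 = 38
Vale → Pine → Willow → Knoll → Milton → Vale: 6+5+4+12+7 = 34
Vale → Milton → Knoll → Pine → Willow → Vale: 7+12+1+5+3 = 28
Vale → Milton → Pine → Knoll → Willow → Vale: 7+13+1+4+3 = 28
The minimum is 26.
One optimal route: Vale → Knoll → Pine → Willow → Milton → Vale (or its reverse).

26 blocks — the shortest possible round trip.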